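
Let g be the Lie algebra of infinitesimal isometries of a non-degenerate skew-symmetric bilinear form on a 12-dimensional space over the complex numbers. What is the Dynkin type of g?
type C_6

This is sp(12), which has dimension 12(12+1)/2 = 78 and rank 12/2 = 6. In the classification of classical Lie algebras, the symplectic algebra sp(2n) has type C_n; here n = 6, so the Dynkin diagram is a chain of 6 nodes with a double edge at one end; the terminal node there is the unique long simple root (C_6). Hence the type is C_6.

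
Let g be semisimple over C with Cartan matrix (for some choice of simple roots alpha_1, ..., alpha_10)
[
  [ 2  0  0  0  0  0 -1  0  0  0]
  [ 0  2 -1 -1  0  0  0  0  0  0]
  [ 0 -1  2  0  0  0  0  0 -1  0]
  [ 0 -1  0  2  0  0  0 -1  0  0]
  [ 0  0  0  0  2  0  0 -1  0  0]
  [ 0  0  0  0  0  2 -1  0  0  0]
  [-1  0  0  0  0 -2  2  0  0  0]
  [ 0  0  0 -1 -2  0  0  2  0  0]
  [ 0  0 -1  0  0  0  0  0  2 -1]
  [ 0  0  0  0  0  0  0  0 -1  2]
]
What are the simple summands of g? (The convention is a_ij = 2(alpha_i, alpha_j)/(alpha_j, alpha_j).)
The diagram associated to this matrix has two connected components: the simple roots {alpha_1, alpha_6, alpha_7} form a chain of 3 nodes with a double edge at one end; the terminal node there is the unique short simple root (B_3), and {alpha_2, alpha_3, alpha_4, alpha_5, alpha_8, alpha_9, alpha_10} form a chain of 7 nodes with a double edge at one end; the terminal node there is the unique short simple root (B_7). A semisimple Lie algebra decomposes uniquely as the direct sum of simple ideals, one per connected component of its Dynkin diagram, so g ≅ B_3 ⊕ B_7 (dimension 21 + 105 = 126).

B_3 (so(7)) + B_7 (so(15))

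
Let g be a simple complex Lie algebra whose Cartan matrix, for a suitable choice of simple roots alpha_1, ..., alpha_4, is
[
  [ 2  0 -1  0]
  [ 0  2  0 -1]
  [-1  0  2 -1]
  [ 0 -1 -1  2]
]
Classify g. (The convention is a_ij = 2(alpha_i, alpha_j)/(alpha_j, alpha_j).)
The matrix has rank 4 with 2's on the diagonal. Reading the off-diagonal entries as Dynkin edges (a single edge where a_ij = a_ji = -1; a double or triple edge where a_ij * a_ji = 2 or 3), the diagram is a chain of 4 nodes with single edges (A_4). One simple-root ordering that puts it in standard form is (alpha_1, alpha_3, alpha_4, alpha_2). So the algebra is type A_4, i.e. sl(5).

A_4 (sl(5))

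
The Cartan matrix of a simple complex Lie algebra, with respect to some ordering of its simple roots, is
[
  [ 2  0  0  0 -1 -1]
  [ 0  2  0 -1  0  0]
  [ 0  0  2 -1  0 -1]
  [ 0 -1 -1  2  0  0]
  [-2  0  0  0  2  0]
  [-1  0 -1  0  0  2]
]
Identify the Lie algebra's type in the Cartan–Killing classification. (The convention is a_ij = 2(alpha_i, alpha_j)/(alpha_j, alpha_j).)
The matrix has rank 6 with 2's on the diagonal. Reading the off-diagonal entries as Dynkin edges (a single edge where a_ij = a_ji = -1; a double or triple edge where a_ij * a_ji = 2 or 3), the diagram is a chain of 6 nodes with a double edge at one end; the terminal node there is the unique long simple root (C_6). One simple-root ordering that puts it in standard form is (alpha_2, alpha_4, alpha_3, alpha_6, alpha_1, alpha_5). So the algebra is type C_6, i.e. sp(12).

C_6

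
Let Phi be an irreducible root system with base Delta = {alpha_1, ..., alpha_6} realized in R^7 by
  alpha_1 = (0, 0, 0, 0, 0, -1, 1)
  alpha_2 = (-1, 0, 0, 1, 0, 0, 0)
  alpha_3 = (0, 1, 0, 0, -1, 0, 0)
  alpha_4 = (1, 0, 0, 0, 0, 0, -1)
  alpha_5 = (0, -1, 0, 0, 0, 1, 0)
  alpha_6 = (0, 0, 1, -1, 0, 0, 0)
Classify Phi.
Compute the Cartan integers a_ij = 2(alpha_i, alpha_j)/(alpha_j, alpha_j); the resulting 6x6 Cartan matrix is
[[2, 0, 0, -1, -1, 0], [0, 2, 0, -1, 0, -1], [0, 0, 2, 0, -1, 0], [-1, -1, 0, 2, 0, 0], [-1, 0, -1, 0, 2, 0], [0, -1, 0, 0, 0, 2]].
All simple roots have the same length, so the diagram is simply laced. The associated Dynkin diagram is a chain of 6 nodes with single edges (A_6), so the type is A_6 (the algebra sl(7)).

type A_6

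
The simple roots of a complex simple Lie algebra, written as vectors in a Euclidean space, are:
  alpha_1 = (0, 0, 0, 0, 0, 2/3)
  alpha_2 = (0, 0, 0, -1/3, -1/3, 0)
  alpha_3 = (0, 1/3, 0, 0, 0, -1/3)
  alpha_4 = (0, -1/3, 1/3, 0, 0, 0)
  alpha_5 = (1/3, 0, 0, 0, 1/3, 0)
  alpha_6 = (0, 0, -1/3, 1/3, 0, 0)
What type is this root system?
C_6

Compute the Cartan integers a_ij = 2(alpha_i, alpha_j)/(alpha_j, alpha_j); the resulting 6x6 Cartan matrix is
[[2, 0, -2, 0, 0, 0], [0, 2, 0, 0, -1, -1], [-1, 0, 2, -1, 0, 0], [0, 0, -1, 2, 0, -1], [0, -1, 0, 0, 2, 0], [0, -1, 0, -1, 0, 2]].
The roots have two lengths (squared-length ratio 2:1); the short ones are alpha_{2,3,4,5,6}. The associated Dynkin diagram is a chain of 6 nodes with a double edge at one end; the terminal node there is the unique long simple root (C_6), so the type is C_6 (the algebra sp(12)).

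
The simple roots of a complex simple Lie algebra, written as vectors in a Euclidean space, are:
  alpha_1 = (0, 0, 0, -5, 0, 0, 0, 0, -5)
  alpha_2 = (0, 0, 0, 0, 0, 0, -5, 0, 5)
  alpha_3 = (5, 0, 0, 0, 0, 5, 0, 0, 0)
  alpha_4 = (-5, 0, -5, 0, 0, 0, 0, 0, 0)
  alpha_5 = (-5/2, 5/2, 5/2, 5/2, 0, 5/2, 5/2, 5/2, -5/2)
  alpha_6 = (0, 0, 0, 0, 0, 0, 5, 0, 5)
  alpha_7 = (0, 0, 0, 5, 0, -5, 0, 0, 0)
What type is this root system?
E7

Compute the Cartan integers a_ij = 2(alpha_i, alpha_j)/(alpha_j, alpha_j); the resulting 7x7 Cartan matrix is
[[2, -1, 0, 0, 0, -1, -1], [-1, 2, 0, 0, -1, 0, 0], [0, 0, 2, -1, 0, 0, -1], [0, 0, -1, 2, 0, 0, 0], [0, -1, 0, 0, 2, 0, 0], [-1, 0, 0, 0, 0, 2, 0], [-1, 0, -1, 0, 0, 0, 2]].
All simple roots have the same length, so the diagram is simply laced. The associated Dynkin diagram is a chain of 6 nodes with one extra node attached to the third node from one end (E_7), so the type is E_7.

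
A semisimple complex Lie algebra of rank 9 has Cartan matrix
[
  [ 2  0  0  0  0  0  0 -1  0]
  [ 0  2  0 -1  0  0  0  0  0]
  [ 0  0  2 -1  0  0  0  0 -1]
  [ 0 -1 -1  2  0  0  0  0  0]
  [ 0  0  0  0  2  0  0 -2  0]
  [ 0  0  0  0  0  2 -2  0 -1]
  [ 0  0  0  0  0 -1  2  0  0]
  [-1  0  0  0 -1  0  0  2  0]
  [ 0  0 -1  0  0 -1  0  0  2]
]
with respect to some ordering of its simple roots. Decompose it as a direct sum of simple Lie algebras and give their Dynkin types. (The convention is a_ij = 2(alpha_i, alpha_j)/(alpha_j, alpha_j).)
The diagram associated to this matrix has two connected components: the simple roots {alpha_2, alpha_3, alpha_4, alpha_6, alpha_7, alpha_9} form a chain of 6 nodes with a double edge at one end; the terminal node there is the unique short simple root (B_6), and {alpha_1, alpha_5, alpha_8} form a chain of 3 nodes with a double edge at one end; the terminal node there is the unique long simple root (C_3). A semisimple Lie algebra decomposes uniquely as the direct sum of simple ideals, one per connected component of its Dynkin diagram, so g ≅ B_6 ⊕ C_3 (dimension 78 + 21 = 99).

B_6 (so(13)) ⊕ C_3 (sp(6))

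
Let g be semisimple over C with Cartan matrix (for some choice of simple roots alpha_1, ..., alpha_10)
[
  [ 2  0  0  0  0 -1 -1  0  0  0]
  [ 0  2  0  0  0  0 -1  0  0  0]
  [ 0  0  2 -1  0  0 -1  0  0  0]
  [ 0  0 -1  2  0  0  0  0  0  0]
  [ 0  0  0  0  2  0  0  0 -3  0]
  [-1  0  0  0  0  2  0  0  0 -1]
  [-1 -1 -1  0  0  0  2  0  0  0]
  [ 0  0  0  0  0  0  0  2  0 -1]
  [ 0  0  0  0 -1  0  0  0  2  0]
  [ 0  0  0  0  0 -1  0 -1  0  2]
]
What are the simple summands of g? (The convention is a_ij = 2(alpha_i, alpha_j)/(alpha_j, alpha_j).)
The diagram associated to this matrix has two connected components: the simple roots {alpha_1, alpha_2, alpha_3, alpha_4, alpha_6, alpha_7, alpha_8, alpha_10} form a chain of 7 nodes with one extra node attached to the third node from one end (E_8), and {alpha_5, alpha_9} form two nodes joined by a triple edge (G_2). A semisimple Lie algebra decomposes uniquely as the direct sum of simple ideals, one per connected component of its Dynkin diagram, so g ≅ E_8 ⊕ G_2 (dimension 248 + 14 = 262).

E_8 ⊕ G_2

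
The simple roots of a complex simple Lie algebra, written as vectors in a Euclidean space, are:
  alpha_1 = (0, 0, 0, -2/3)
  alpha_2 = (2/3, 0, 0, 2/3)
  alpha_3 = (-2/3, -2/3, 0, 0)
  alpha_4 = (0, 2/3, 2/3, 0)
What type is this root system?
Compute the Cartan integers a_ij = 2(alpha_i, alpha_j)/(alpha_j, alpha_j); the resulting 4x4 Cartan matrix is
[[2, -1, 0, 0], [-2, 2, -1, 0], [0, -1, 2, -1], [0, 0, -1, 2]].
The roots have two lengths (squared-length ratio 2:1); the short ones are alpha_{1}. The associated Dynkin diagram is a chain of 4 nodes with a double edge at one end; the terminal node there is the unique short simple root (B_4), so the type is B_4 (the algebra so(9)).

B_4 (so(9))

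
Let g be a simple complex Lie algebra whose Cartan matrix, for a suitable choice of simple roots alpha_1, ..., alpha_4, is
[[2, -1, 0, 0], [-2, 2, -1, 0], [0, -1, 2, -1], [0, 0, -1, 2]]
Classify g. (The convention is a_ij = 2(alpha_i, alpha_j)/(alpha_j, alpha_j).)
type B_4

The matrix has rank 4 with 2's on the diagonal. Reading the off-diagonal entries as Dynkin edges (a single edge where a_ij = a_ji = -1; a double or triple edge where a_ij * a_ji = 2 or 3), the diagram is a chain of 4 nodes with a double edge at one end; the terminal node there is the unique short simple root (B_4). One simple-root ordering that puts it in standard form is (alpha_4, alpha_3, alpha_2, alpha_1). So the algebra is type B_4, i.e. so(9).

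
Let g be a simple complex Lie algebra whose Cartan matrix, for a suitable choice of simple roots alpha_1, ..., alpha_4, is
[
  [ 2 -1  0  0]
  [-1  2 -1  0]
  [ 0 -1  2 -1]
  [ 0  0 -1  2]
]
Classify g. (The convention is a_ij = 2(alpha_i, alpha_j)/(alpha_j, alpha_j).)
A_4 (sl(5))

The matrix has rank 4 with 2's on the diagonal. Reading the off-diagonal entries as Dynkin edges (a single edge where a_ij = a_ji = -1; a double or triple edge where a_ij * a_ji = 2 or 3), the diagram is a chain of 4 nodes with single edges (A_4). One simple-root ordering that puts it in standard form is (alpha_1, alpha_2, alpha_3, alpha_4). So the algebra is type A_4, i.e. sl(5).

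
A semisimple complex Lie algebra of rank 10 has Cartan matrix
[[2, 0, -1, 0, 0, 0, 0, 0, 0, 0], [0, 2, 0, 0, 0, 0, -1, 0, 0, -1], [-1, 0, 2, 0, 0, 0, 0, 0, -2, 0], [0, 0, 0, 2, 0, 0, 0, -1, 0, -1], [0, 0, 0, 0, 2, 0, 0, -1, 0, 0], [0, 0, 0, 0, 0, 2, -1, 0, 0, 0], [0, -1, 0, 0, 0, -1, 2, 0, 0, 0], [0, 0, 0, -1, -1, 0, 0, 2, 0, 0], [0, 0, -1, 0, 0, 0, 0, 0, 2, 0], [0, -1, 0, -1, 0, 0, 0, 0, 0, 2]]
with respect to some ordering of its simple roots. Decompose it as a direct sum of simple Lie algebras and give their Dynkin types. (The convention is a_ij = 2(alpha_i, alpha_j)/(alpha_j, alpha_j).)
A7 + B3

The diagram associated to this matrix has two connected components: the simple roots {alpha_2, alpha_4, alpha_5, alpha_6, alpha_7, alpha_8, alpha_10} form a chain of 7 nodes with single edges (A_7), and {alpha_1, alpha_3, alpha_9} form a chain of 3 nodes with a double edge at one end; the terminal node there is the unique short simple root (B_3). A semisimple Lie algebra decomposes uniquely as the direct sum of simple ideals, one per connected component of its Dynkin diagram, so g ≅ A_7 ⊕ B_3 (dimension 63 + 21 = 84).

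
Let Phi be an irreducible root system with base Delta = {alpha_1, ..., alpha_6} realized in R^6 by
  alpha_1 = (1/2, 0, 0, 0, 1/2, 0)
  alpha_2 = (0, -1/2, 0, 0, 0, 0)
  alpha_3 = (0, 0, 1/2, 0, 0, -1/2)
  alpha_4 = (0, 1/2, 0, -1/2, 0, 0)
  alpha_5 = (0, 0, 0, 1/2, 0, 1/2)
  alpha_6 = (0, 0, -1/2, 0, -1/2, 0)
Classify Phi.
type B_6

Compute the Cartan integers a_ij = 2(alpha_i, alpha_j)/(alpha_j, alpha_j); the resulting 6x6 Cartan matrix is
[[2, 0, 0, 0, 0, -1], [0, 2, 0, -1, 0, 0], [0, 0, 2, 0, -1, -1], [0, -2, 0, 2, -1, 0], [0, 0, -1, -1, 2, 0], [-1, 0, -1, 0, 0, 2]].
The roots have two lengths (squared-length ratio 2:1); the short ones are alpha_{2}. The associated Dynkin diagram is a chain of 6 nodes with a double edge at one end; the terminal node there is the unique short simple root (B_6), so the type is B_6 (the algebra so(13)).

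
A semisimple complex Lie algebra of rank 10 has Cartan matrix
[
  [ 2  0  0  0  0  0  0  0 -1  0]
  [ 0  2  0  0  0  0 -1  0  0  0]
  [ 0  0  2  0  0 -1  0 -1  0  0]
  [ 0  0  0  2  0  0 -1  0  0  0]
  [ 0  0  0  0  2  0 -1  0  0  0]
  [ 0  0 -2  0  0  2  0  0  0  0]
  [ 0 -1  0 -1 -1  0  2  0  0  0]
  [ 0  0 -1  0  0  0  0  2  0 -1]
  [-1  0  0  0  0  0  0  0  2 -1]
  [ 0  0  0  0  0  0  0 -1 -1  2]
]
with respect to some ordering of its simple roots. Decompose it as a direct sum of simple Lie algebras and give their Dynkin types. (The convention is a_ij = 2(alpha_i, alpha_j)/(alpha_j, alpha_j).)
C_6 (sp(12)) + D_4 (so(8))

The diagram associated to this matrix has two connected components: the simple roots {alpha_1, alpha_3, alpha_6, alpha_8, alpha_9, alpha_10} form a chain of 6 nodes with a double edge at one end; the terminal node there is the unique long simple root (C_6), and {alpha_2, alpha_4, alpha_5, alpha_7} form a chain of 2 nodes with a fork of two nodes at one end (D_4). A semisimple Lie algebra decomposes uniquely as the direct sum of simple ideals, one per connected component of its Dynkin diagram, so g ≅ C_6 ⊕ D_4 (dimension 78 + 28 = 106).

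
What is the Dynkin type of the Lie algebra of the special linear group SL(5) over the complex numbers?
type A_4

This is sl(5), which has dimension 5^2 - 1 = 24 and rank 5 - 1 = 4 (a Cartan subalgebra is the diagonal traceless matrices). In the classification of classical Lie algebras, the special linear algebra sl(n+1) has type A_n; here n = 4, so the Dynkin diagram is a chain of 4 nodes with single edges (A_4). Hence the type is A_4.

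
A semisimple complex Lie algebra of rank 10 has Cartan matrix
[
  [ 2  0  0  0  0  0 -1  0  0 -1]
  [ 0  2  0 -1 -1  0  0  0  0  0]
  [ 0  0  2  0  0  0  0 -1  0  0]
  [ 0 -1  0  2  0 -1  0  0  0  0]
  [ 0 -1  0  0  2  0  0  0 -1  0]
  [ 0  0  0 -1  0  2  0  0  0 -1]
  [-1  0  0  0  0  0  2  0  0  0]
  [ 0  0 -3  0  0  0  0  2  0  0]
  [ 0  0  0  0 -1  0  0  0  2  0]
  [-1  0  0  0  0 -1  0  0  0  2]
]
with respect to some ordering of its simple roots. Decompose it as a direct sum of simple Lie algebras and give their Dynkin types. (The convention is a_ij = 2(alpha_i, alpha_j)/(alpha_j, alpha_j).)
The diagram associated to this matrix has two connected components: the simple roots {alpha_1, alpha_2, alpha_4, alpha_5, alpha_6, alpha_7, alpha_9, alpha_10} form a chain of 8 nodes with single edges (A_8), and {alpha_3, alpha_8} form two nodes joined by a triple edge (G_2). A semisimple Lie algebra decomposes uniquely as the direct sum of simple ideals, one per connected component of its Dynkin diagram, so g ≅ A_8 ⊕ G_2 (dimension 80 + 14 = 94).

type A_8 + type G_2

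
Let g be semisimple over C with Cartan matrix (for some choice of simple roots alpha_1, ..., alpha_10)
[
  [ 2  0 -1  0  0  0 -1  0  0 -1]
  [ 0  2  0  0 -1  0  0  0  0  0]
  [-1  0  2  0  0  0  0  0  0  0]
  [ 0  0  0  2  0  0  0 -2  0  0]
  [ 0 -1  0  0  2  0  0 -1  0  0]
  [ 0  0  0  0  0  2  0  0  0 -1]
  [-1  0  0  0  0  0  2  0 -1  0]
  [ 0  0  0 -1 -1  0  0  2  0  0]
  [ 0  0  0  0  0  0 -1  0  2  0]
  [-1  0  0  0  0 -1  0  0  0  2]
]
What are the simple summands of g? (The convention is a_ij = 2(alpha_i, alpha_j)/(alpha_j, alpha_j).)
The diagram associated to this matrix has two connected components: the simple roots {alpha_2, alpha_4, alpha_5, alpha_8} form a chain of 4 nodes with a double edge at one end; the terminal node there is the unique long simple root (C_4), and {alpha_1, alpha_3, alpha_6, alpha_7, alpha_9, alpha_10} form a chain of 5 nodes with one extra node attached to the third node from one end (E_6). A semisimple Lie algebra decomposes uniquely as the direct sum of simple ideals, one per connected component of its Dynkin diagram, so g ≅ C_4 ⊕ E_6 (dimension 36 + 78 = 114).

C4 ⊕ E6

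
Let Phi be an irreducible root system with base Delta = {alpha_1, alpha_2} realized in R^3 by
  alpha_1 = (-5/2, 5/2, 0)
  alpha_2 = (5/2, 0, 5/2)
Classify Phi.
A_2 (sl(3))

Compute the Cartan integers a_ij = 2(alpha_i, alpha_j)/(alpha_j, alpha_j); the resulting 2x2 Cartan matrix is
[[2, -1], [-1, 2]].
All simple roots have the same length, so the diagram is simply laced. The associated Dynkin diagram is a chain of 2 nodes with single edges (A_2), so the type is A_2 (the algebra sl(3)).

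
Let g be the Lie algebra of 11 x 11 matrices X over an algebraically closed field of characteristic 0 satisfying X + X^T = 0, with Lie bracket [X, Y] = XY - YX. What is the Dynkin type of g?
This is so(11) with 11 odd, which has dimension 11(11-1)/2 = 55 and rank (11-1)/2 = 5. In the classification of classical Lie algebras, the orthogonal algebra so(2n+1) in an odd number of variables has type B_n; here n = 5, so the Dynkin diagram is a chain of 5 nodes with a double edge at one end; the terminal node there is the unique short simple root (B_5). Hence the type is B_5.

B5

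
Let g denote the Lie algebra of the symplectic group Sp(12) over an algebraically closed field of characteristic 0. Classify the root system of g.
This is sp(12), which has dimension 12(12+1)/2 = 78 and rank 12/2 = 6. In the classification of classical Lie algebras, the symplectic algebra sp(2n) has type C_n; here n = 6, so the Dynkin diagram is a chain of 6 nodes with a double edge at one end; the terminal node there is the unique long simple root (C_6). Hence the type is C_6.

C_6 (sp(12))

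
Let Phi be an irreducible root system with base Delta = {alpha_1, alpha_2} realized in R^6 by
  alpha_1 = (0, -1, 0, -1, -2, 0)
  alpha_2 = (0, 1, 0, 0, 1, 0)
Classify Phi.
Compute the Cartan integers a_ij = 2(alpha_i, alpha_j)/(alpha_j, alpha_j); the resulting 2x2 Cartan matrix is
[[2, -3], [-1, 2]].
The roots have two lengths (squared-length ratio 3:1); the short ones are alpha_{2}. The associated Dynkin diagram is two nodes joined by a triple edge (G_2), so the type is G_2.

G2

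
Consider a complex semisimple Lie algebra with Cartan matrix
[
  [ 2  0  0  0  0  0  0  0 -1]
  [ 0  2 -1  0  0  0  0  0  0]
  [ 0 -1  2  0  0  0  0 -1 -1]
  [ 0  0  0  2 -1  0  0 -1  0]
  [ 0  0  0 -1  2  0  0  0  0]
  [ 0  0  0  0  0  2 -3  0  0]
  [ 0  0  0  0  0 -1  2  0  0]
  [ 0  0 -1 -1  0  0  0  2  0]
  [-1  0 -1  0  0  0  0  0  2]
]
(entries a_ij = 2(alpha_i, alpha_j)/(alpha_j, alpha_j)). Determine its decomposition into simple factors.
E_7 + G_2

The diagram associated to this matrix has two connected components: the simple roots {alpha_1, alpha_2, alpha_3, alpha_4, alpha_5, alpha_8, alpha_9} form a chain of 6 nodes with one extra node attached to the third node from one end (E_7), and {alpha_6, alpha_7} form two nodes joined by a triple edge (G_2). A semisimple Lie algebra decomposes uniquely as the direct sum of simple ideals, one per connected component of its Dynkin diagram, so g ≅ E_7 ⊕ G_2 (dimension 133 + 14 = 147).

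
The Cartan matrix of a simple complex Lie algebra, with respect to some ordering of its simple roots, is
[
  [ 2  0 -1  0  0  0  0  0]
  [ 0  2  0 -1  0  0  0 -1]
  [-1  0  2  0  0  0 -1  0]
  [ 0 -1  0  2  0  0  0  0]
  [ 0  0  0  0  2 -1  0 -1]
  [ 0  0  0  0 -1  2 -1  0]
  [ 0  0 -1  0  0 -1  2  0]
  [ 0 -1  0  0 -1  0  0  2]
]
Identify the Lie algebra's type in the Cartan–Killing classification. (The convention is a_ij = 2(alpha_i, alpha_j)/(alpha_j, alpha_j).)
A_8

The matrix has rank 8 with 2's on the diagonal. Reading the off-diagonal entries as Dynkin edges (a single edge where a_ij = a_ji = -1; a double or triple edge where a_ij * a_ji = 2 or 3), the diagram is a chain of 8 nodes with single edges (A_8). One simple-root ordering that puts it in standard form is (alpha_4, alpha_2, alpha_8, alpha_5, alpha_6, alpha_7, alpha_3, alpha_1). So the algebra is type A_8, i.e. sl(9).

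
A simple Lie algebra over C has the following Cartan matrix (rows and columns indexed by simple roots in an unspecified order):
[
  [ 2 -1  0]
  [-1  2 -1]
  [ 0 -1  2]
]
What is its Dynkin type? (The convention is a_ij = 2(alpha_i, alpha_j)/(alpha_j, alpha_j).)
A_3 (sl(4))

The matrix has rank 3 with 2's on the diagonal. Reading the off-diagonal entries as Dynkin edges (a single edge where a_ij = a_ji = -1; a double or triple edge where a_ij * a_ji = 2 or 3), the diagram is a chain of 3 nodes with single edges (A_3). One simple-root ordering that puts it in standard form is (alpha_1, alpha_2, alpha_3). So the algebra is type A_3, i.e. sl(4).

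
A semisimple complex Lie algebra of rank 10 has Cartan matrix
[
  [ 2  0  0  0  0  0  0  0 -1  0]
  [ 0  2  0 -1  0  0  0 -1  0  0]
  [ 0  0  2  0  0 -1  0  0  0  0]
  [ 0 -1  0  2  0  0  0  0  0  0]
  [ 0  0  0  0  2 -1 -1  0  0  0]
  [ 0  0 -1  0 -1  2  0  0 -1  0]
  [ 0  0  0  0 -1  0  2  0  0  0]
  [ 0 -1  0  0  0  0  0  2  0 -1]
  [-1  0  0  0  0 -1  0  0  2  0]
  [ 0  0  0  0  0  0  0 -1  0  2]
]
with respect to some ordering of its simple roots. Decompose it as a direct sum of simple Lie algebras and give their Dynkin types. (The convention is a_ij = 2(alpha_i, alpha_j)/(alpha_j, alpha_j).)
A_4 (sl(5)) ⊕ E_6

The diagram associated to this matrix has two connected components: the simple roots {alpha_2, alpha_4, alpha_8, alpha_10} form a chain of 4 nodes with single edges (A_4), and {alpha_1, alpha_3, alpha_5, alpha_6, alpha_7, alpha_9} form a chain of 5 nodes with one extra node attached to the third node from one end (E_6). A semisimple Lie algebra decomposes uniquely as the direct sum of simple ideals, one per connected component of its Dynkin diagram, so g ≅ A_4 ⊕ E_6 (dimension 24 + 78 = 102).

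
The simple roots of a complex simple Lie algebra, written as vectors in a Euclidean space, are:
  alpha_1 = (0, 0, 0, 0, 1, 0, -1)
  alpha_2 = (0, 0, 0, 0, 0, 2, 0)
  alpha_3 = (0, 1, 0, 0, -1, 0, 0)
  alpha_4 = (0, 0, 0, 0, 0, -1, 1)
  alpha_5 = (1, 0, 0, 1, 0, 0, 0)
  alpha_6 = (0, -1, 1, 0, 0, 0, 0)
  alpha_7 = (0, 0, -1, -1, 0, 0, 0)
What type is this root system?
Compute the Cartan integers a_ij = 2(alpha_i, alpha_j)/(alpha_j, alpha_j); the resulting 7x7 Cartan matrix is
[[2, 0, -1, -1, 0, 0, 0], [0, 2, 0, -2, 0, 0, 0], [-1, 0, 2, 0, 0, -1, 0], [-1, -1, 0, 2, 0, 0, 0], [0, 0, 0, 0, 2, 0, -1], [0, 0, -1, 0, 0, 2, -1], [0, 0, 0, 0, -1, -1, 2]].
The roots have two lengths (squared-length ratio 2:1); the short ones are alpha_{1,3,4,5,6,7}. The associated Dynkin diagram is a chain of 7 nodes with a double edge at one end; the terminal node there is the unique long simple root (C_7), so the type is C_7 (the algebra sp(14)).

C_7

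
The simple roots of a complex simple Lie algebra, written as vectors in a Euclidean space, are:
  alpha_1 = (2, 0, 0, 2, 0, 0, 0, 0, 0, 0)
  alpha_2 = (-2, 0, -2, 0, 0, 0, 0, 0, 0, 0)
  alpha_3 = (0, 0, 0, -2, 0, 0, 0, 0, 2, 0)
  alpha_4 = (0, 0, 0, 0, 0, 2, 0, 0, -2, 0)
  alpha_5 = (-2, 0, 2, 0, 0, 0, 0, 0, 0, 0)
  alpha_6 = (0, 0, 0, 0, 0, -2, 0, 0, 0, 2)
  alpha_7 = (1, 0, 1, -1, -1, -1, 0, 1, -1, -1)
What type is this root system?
E7

Compute the Cartan integers a_ij = 2(alpha_i, alpha_j)/(alpha_j, alpha_j); the resulting 7x7 Cartan matrix is
[[2, -1, -1, 0, -1, 0, 0], [-1, 2, 0, 0, 0, 0, -1], [-1, 0, 2, -1, 0, 0, 0], [0, 0, -1, 2, 0, -1, 0], [-1, 0, 0, 0, 2, 0, 0], [0, 0, 0, -1, 0, 2, 0], [0, -1, 0, 0, 0, 0, 2]].
All simple roots have the same length, so the diagram is simply laced. The associated Dynkin diagram is a chain of 6 nodes with one extra node attached to the third node from one end (E_7), so the type is E_7.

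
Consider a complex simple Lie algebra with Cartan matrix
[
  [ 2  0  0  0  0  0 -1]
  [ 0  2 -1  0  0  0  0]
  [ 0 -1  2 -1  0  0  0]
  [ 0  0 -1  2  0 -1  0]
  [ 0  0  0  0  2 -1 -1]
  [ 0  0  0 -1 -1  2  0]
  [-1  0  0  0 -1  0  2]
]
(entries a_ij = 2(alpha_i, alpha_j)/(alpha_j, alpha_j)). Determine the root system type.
The matrix has rank 7 with 2's on the diagonal. Reading the off-diagonal entries as Dynkin edges (a single edge where a_ij = a_ji = -1; a double or triple edge where a_ij * a_ji = 2 or 3), the diagram is a chain of 7 nodes with single edges (A_7). One simple-root ordering that puts it in standard form is (alpha_2, alpha_3, alpha_4, alpha_6, alpha_5, alpha_7, alpha_1). So the algebra is type A_7, i.e. sl(8).

A_7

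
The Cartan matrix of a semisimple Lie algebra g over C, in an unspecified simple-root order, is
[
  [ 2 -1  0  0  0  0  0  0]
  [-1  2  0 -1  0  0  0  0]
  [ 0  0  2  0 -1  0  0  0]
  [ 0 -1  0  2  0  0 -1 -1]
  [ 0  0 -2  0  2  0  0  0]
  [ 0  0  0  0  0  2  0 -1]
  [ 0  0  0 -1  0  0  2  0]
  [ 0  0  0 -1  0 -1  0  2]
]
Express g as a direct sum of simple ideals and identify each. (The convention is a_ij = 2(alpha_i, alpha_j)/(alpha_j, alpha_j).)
B_2 (so(5)) ⊕ E_6

The diagram associated to this matrix has two connected components: the simple roots {alpha_3, alpha_5} form a chain of 2 nodes with a double edge at one end; the terminal node there is the unique short simple root (B_2), and {alpha_1, alpha_2, alpha_4, alpha_6, alpha_7, alpha_8} form a chain of 5 nodes with one extra node attached to the third node from one end (E_6). A semisimple Lie algebra decomposes uniquely as the direct sum of simple ideals, one per connected component of its Dynkin diagram, so g ≅ B_2 ⊕ E_6 (dimension 10 + 78 = 88).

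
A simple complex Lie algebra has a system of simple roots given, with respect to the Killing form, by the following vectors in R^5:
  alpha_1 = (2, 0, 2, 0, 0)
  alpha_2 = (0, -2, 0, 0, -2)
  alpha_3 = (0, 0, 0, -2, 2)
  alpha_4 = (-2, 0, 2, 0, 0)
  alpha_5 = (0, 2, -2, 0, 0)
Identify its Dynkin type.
Compute the Cartan integers a_ij = 2(alpha_i, alpha_j)/(alpha_j, alpha_j); the resulting 5x5 Cartan matrix is
[[2, 0, 0, 0, -1], [0, 2, -1, 0, -1], [0, -1, 2, 0, 0], [0, 0, 0, 2, -1], [-1, -1, 0, -1, 2]].
All simple roots have the same length, so the diagram is simply laced. The associated Dynkin diagram is a chain of 3 nodes with a fork of two nodes at one end (D_5), so the type is D_5 (the algebra so(10)).

D_5 (so(10))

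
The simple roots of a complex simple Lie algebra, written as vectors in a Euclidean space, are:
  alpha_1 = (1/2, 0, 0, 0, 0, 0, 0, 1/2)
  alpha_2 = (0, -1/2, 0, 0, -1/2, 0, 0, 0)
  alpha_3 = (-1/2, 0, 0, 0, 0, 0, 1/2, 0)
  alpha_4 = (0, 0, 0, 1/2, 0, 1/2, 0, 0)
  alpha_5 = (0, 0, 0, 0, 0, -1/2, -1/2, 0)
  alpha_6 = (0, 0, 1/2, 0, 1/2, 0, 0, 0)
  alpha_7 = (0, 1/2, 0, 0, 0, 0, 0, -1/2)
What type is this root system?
Compute the Cartan integers a_ij = 2(alpha_i, alpha_j)/(alpha_j, alpha_j); the resulting 7x7 Cartan matrix is
[[2, 0, -1, 0, 0, 0, -1], [0, 2, 0, 0, 0, -1, -1], [-1, 0, 2, 0, -1, 0, 0], [0, 0, 0, 2, -1, 0, 0], [0, 0, -1, -1, 2, 0, 0], [0, -1, 0, 0, 0, 2, 0], [-1, -1, 0, 0, 0, 0, 2]].
All simple roots have the same length, so the diagram is simply laced. The associated Dynkin diagram is a chain of 7 nodes with single edges (A_7), so the type is A_7 (the algebra sl(8)).

type A_7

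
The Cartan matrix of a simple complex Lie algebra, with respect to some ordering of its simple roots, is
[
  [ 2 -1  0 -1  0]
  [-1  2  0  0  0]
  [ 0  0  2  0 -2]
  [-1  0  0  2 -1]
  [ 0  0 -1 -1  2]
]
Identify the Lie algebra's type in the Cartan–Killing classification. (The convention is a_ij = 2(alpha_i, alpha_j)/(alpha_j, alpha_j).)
The matrix has rank 5 with 2's on the diagonal. Reading the off-diagonal entries as Dynkin edges (a single edge where a_ij = a_ji = -1; a double or triple edge where a_ij * a_ji = 2 or 3), the diagram is a chain of 5 nodes with a double edge at one end; the terminal node there is the unique long simple root (C_5). One simple-root ordering that puts it in standard form is (alpha_2, alpha_1, alpha_4, alpha_5, alpha_3). So the algebra is type C_5, i.e. sp(10).

type C_5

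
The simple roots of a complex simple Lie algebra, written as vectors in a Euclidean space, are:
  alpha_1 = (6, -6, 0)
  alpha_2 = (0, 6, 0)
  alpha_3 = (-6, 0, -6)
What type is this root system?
Compute the Cartan integers a_ij = 2(alpha_i, alpha_j)/(alpha_j, alpha_j); the resulting 3x3 Cartan matrix is
[[2, -2, -1], [-1, 2, 0], [-1, 0, 2]].
The roots have two lengths (squared-length ratio 2:1); the short ones are alpha_{2}. The associated Dynkin diagram is a chain of 3 nodes with a double edge at one end; the terminal node there is the unique short simple root (B_3), so the type is B_3 (the algebra so(7)).

type B_3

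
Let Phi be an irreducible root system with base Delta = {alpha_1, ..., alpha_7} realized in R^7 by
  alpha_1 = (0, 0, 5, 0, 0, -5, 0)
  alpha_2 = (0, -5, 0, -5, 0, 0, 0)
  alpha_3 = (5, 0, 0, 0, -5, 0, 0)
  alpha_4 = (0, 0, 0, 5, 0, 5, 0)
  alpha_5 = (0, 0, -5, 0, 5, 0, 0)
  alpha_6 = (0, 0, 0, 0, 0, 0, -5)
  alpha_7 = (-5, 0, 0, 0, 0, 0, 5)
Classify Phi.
type B_7

Compute the Cartan integers a_ij = 2(alpha_i, alpha_j)/(alpha_j, alpha_j); the resulting 7x7 Cartan matrix is
[[2, 0, 0, -1, -1, 0, 0], [0, 2, 0, -1, 0, 0, 0], [0, 0, 2, 0, -1, 0, -1], [-1, -1, 0, 2, 0, 0, 0], [-1, 0, -1, 0, 2, 0, 0], [0, 0, 0, 0, 0, 2, -1], [0, 0, -1, 0, 0, -2, 2]].
The roots have two lengths (squared-length ratio 2:1); the short ones are alpha_{6}. The associated Dynkin diagram is a chain of 7 nodes with a double edge at one end; the terminal node there is the unique short simple root (B_7), so the type is B_7 (the algebra so(15)).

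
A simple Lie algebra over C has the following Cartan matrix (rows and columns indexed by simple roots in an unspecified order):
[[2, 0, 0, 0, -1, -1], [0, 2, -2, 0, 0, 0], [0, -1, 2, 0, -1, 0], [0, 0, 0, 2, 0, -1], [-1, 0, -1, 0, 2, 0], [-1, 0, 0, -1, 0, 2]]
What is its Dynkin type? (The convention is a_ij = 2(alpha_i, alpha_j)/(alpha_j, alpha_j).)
C_6 (sp(12))

The matrix has rank 6 with 2's on the diagonal. Reading the off-diagonal entries as Dynkin edges (a single edge where a_ij = a_ji = -1; a double or triple edge where a_ij * a_ji = 2 or 3), the diagram is a chain of 6 nodes with a double edge at one end; the terminal node there is the unique long simple root (C_6). One simple-root ordering that puts it in standard form is (alpha_4, alpha_6, alpha_1, alpha_5, alpha_3, alpha_2). So the algebra is type C_6, i.e. sp(12).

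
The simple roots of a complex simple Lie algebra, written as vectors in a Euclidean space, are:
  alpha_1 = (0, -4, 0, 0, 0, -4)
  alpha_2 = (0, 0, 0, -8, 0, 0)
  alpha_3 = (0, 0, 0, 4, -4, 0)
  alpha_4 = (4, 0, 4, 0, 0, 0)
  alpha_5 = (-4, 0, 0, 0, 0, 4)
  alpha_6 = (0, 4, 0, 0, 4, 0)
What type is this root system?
Compute the Cartan integers a_ij = 2(alpha_i, alpha_j)/(alpha_j, alpha_j); the resulting 6x6 Cartan matrix is
[[2, 0, 0, 0, -1, -1], [0, 2, -2, 0, 0, 0], [0, -1, 2, 0, 0, -1], [0, 0, 0, 2, -1, 0], [-1, 0, 0, -1, 2, 0], [-1, 0, -1, 0, 0, 2]].
The roots have two lengths (squared-length ratio 2:1); the short ones are alpha_{1,3,4,5,6}. The associated Dynkin diagram is a chain of 6 nodes with a double edge at one end; the terminal node there is the unique long simple root (C_6), so the type is C_6 (the algebra sp(12)).

C_6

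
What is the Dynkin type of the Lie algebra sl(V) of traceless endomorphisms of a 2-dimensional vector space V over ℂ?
type A_1

This is sl(2), which has dimension 2^2 - 1 = 3 and rank 2 - 1 = 1 (a Cartan subalgebra is the diagonal traceless matrices). In the classification of classical Lie algebras, the special linear algebra sl(n+1) has type A_n; here n = 1, so the Dynkin diagram is a chain of 1 nodes with single edges (A_1). Hence the type is A_1.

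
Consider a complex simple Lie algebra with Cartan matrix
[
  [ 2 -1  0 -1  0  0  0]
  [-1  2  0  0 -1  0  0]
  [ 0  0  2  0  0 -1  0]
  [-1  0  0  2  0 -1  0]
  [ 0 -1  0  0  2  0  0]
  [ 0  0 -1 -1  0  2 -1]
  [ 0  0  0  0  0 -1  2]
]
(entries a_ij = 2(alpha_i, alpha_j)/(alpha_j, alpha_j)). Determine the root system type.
type D_7

The matrix has rank 7 with 2's on the diagonal. Reading the off-diagonal entries as Dynkin edges (a single edge where a_ij = a_ji = -1; a double or triple edge where a_ij * a_ji = 2 or 3), the diagram is a chain of 5 nodes with a fork of two nodes at one end (D_7). One simple-root ordering that puts it in standard form is (alpha_5, alpha_2, alpha_1, alpha_4, alpha_6, alpha_3, alpha_7). So the algebra is type D_7, i.e. so(14).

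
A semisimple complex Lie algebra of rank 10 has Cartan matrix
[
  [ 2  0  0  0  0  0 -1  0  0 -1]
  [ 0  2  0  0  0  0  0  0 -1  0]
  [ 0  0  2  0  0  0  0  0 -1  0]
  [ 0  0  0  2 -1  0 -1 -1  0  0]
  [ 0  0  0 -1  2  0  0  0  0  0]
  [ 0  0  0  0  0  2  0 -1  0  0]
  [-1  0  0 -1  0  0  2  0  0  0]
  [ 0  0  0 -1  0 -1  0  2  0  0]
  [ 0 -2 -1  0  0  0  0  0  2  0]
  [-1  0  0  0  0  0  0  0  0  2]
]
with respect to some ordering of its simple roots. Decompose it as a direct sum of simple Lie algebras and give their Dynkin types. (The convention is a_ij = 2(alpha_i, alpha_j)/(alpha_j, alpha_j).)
The diagram associated to this matrix has two connected components: the simple roots {alpha_2, alpha_3, alpha_9} form a chain of 3 nodes with a double edge at one end; the terminal node there is the unique short simple root (B_3), and {alpha_1, alpha_4, alpha_5, alpha_6, alpha_7, alpha_8, alpha_10} form a chain of 6 nodes with one extra node attached to the third node from one end (E_7). A semisimple Lie algebra decomposes uniquely as the direct sum of simple ideals, one per connected component of its Dynkin diagram, so g ≅ B_3 ⊕ E_7 (dimension 21 + 133 = 154).

type B_3 + type E_7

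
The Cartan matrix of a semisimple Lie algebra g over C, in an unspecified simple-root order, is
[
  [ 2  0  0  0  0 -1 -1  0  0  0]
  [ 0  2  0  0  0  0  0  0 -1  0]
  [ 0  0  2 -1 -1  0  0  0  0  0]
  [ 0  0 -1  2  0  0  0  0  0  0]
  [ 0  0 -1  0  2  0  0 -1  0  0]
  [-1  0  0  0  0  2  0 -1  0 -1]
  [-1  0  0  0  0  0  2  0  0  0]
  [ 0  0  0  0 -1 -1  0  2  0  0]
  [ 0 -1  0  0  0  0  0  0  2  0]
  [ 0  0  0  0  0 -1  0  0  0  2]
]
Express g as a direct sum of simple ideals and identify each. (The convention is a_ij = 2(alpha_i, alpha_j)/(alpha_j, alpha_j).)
The diagram associated to this matrix has two connected components: the simple roots {alpha_2, alpha_9} form a chain of 2 nodes with single edges (A_2), and {alpha_1, alpha_3, alpha_4, alpha_5, alpha_6, alpha_7, alpha_8, alpha_10} form a chain of 7 nodes with one extra node attached to the third node from one end (E_8). A semisimple Lie algebra decomposes uniquely as the direct sum of simple ideals, one per connected component of its Dynkin diagram, so g ≅ A_2 ⊕ E_8 (dimension 8 + 248 = 256).

type A_2 ⊕ type E_8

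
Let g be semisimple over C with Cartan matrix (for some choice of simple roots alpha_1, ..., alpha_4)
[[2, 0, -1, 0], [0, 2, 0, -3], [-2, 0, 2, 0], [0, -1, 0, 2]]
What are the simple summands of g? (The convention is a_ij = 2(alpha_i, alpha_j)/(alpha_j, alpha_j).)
B2 + G2

The diagram associated to this matrix has two connected components: the simple roots {alpha_1, alpha_3} form a chain of 2 nodes with a double edge at one end; the terminal node there is the unique short simple root (B_2), and {alpha_2, alpha_4} form two nodes joined by a triple edge (G_2). A semisimple Lie algebra decomposes uniquely as the direct sum of simple ideals, one per connected component of its Dynkin diagram, so g ≅ B_2 ⊕ G_2 (dimension 10 + 14 = 24).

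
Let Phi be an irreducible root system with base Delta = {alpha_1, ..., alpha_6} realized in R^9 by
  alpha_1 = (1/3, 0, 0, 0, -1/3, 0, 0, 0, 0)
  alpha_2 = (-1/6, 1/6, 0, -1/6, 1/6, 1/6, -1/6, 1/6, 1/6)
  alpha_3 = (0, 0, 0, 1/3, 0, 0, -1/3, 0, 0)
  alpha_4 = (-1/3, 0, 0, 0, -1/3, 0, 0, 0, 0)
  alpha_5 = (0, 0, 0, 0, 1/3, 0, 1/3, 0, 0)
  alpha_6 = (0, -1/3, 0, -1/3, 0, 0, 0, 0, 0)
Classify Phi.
E_6

Compute the Cartan integers a_ij = 2(alpha_i, alpha_j)/(alpha_j, alpha_j); the resulting 6x6 Cartan matrix is
[[2, -1, 0, 0, -1, 0], [-1, 2, 0, 0, 0, 0], [0, 0, 2, 0, -1, -1], [0, 0, 0, 2, -1, 0], [-1, 0, -1, -1, 2, 0], [0, 0, -1, 0, 0, 2]].
All simple roots have the same length, so the diagram is simply laced. The associated Dynkin diagram is a chain of 5 nodes with one extra node attached to the third node from one end (E_6), so the type is E_6.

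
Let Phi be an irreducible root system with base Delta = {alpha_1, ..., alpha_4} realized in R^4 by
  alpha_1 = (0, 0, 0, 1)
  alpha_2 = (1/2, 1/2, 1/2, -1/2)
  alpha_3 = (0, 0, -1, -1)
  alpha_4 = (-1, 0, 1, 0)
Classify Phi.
F_4

Compute the Cartan integers a_ij = 2(alpha_i, alpha_j)/(alpha_j, alpha_j); the resulting 4x4 Cartan matrix is
[[2, -1, -1, 0], [-1, 2, 0, 0], [-2, 0, 2, -1], [0, 0, -1, 2]].
The roots have two lengths (squared-length ratio 2:1); the short ones are alpha_{1,2}. The associated Dynkin diagram is a chain of 4 nodes with a double edge between the middle two (F_4), so the type is F_4.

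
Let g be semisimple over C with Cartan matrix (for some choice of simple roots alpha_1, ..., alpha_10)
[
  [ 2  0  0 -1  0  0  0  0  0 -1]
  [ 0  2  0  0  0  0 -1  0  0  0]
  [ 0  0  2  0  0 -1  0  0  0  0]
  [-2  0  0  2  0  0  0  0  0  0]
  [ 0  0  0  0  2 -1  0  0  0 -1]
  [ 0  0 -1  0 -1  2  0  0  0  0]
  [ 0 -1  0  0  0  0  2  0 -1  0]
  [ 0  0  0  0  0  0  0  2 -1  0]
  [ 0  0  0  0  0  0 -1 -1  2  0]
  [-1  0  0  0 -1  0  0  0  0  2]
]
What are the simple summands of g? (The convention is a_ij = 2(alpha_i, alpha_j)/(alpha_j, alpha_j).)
The diagram associated to this matrix has two connected components: the simple roots {alpha_2, alpha_7, alpha_8, alpha_9} form a chain of 4 nodes with single edges (A_4), and {alpha_1, alpha_3, alpha_4, alpha_5, alpha_6, alpha_10} form a chain of 6 nodes with a double edge at one end; the terminal node there is the unique long simple root (C_6). A semisimple Lie algebra decomposes uniquely as the direct sum of simple ideals, one per connected component of its Dynkin diagram, so g ≅ A_4 ⊕ C_6 (dimension 24 + 78 = 102).

A_4 (sl(5)) + C_6 (sp(12))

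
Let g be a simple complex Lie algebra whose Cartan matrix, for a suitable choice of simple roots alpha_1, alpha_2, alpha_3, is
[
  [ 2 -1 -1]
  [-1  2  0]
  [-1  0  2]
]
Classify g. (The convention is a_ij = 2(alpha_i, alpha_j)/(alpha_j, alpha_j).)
The matrix has rank 3 with 2's on the diagonal. Reading the off-diagonal entries as Dynkin edges (a single edge where a_ij = a_ji = -1; a double or triple edge where a_ij * a_ji = 2 or 3), the diagram is a chain of 3 nodes with single edges (A_3). One simple-root ordering that puts it in standard form is (alpha_2, alpha_1, alpha_3). So the algebra is type A_3, i.e. sl(4).

A_3 (sl(4))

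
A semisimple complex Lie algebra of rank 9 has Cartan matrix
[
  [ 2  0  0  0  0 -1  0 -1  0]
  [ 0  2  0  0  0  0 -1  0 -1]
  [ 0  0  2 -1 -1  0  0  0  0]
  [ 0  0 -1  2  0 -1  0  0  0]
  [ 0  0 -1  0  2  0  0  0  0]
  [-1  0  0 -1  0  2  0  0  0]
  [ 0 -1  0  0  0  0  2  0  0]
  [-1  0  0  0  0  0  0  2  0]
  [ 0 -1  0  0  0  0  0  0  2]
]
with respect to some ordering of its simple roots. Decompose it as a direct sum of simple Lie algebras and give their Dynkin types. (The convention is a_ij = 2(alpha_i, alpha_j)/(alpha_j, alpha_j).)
The diagram associated to this matrix has two connected components: the simple roots {alpha_2, alpha_7, alpha_9} form a chain of 3 nodes with single edges (A_3), and {alpha_1, alpha_3, alpha_4, alpha_5, alpha_6, alpha_8} form a chain of 6 nodes with single edges (A_6). A semisimple Lie algebra decomposes uniquely as the direct sum of simple ideals, one per connected component of its Dynkin diagram, so g ≅ A_3 ⊕ A_6 (dimension 15 + 48 = 63).

type A_3 ⊕ type A_6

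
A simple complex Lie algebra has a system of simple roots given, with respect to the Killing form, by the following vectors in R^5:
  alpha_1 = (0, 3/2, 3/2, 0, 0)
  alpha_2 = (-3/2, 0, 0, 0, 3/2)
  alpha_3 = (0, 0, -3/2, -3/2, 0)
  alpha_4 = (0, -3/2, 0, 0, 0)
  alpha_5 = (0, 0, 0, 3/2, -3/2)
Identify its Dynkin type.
B_5 (so(11))

Compute the Cartan integers a_ij = 2(alpha_i, alpha_j)/(alpha_j, alpha_j); the resulting 5x5 Cartan matrix is
[[2, 0, -1, -2, 0], [0, 2, 0, 0, -1], [-1, 0, 2, 0, -1], [-1, 0, 0, 2, 0], [0, -1, -1, 0, 2]].
The roots have two lengths (squared-length ratio 2:1); the short ones are alpha_{4}. The associated Dynkin diagram is a chain of 5 nodes with a double edge at one end; the terminal node there is the unique short simple root (B_5), so the type is B_5 (the algebra so(11)).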